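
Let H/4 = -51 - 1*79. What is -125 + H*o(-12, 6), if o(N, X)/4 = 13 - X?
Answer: -14685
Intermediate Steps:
o(N, X) = 52 - 4*X (o(N, X) = 4*(13 - X) = 52 - 4*X)
H = -520 (H = 4*(-51 - 1*79) = 4*(-51 - 79) = 4*(-130) = -520)
-125 + H*o(-12, 6) = -125 - 520*(52 - 4*6) = -125 - 520*(52 - 24) = -125 - 520*28 = -125 - 14560 = -14685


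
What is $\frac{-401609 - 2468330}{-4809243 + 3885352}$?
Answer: $\frac{2869939}{923891} \approx 3.1064$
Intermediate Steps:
$\frac{-401609 - 2468330}{-4809243 + 3885352} = - \frac{2869939}{-923891} = \left(-2869939\right) \left(- \frac{1}{923891}\right) = \frac{2869939}{923891}$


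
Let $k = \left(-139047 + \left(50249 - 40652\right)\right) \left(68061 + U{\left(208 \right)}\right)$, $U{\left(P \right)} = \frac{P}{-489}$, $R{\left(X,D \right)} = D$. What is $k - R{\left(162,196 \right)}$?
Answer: $- \frac{1436101978098}{163} \approx -8.8104 \cdot 10^{9}$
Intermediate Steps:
$U{\left(P \right)} = - \frac{P}{489}$ ($U{\left(P \right)} = P \left(- \frac{1}{489}\right) = - \frac{P}{489}$)
$k = - \frac{1436101946150}{163}$ ($k = \left(-139047 + \left(50249 - 40652\right)\right) \left(68061 - \frac{208}{489}\right) = \left(-139047 + 9597\right) \frac{33281621}{489} = \left(-129450\right) \frac{33281621}{489} = - \frac{1436101946150}{163} \approx -8.8104 \cdot 10^{9}$)
$k - R{\left(162,196 \right)} = - \frac{1436101946150}{163} - 196 = - \frac{1436101978098}{163}$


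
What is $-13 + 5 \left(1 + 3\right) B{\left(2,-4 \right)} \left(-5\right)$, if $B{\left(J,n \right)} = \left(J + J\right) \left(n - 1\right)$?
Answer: $1987$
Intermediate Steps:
$B{\left(J,n \right)} = 2 J \left(-1 + n\right)$
$-13 + 5 \left(1 + 3\right) B{\left(2,-4 \right)} \left(-5\right) = -13 + 5 \left(1 + 3\right) 2 \cdot 2 \left(-1 - 4\right) \left(-5\right) = -13 + 5 \cdot 4 \cdot 2 \cdot 2 \left(-5\right) \left(-5\right) = -13 + 20 \left(\left(-20\right) \left(-5\right)\right) = -13 + 20 \cdot 100 = -13 + 2000 = 1987$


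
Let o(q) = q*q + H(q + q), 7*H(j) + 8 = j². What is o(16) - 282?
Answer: 834/7 ≈ 119.14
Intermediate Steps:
H(j) = -8/7 + j²/7
o(q) = -8/7 + 11*q²/7 (o(q) = q*q + (-8/7 + (q + q)²/7) = q² + (-8/7 + (2*q)²/7) = q² + (-8/7 + (4*q²)/7) = q² + (-8/7 + 4*q²/7) = -8/7 + 11*q²/7)
o(16) - 282 = (-8/7 + (11/7)*16²) - 282 = (-8/7 + (11/7)*256) - 282 = (-8/7 + 2816/7) - 282 = 2808/7 - 282 = 834/7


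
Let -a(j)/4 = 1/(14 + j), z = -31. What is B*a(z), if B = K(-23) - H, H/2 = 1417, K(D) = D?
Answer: -11428/17 ≈ -672.24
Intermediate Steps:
H = 2834 (H = 2*1417 = 2834)
a(j) = -4/(14 + j)
B = -2857 (B = -23 - 1*2834 = -23 - 2834 = -2857)
B*a(z) = -(-11428)/(14 - 31) = -(-11428)/(-17) = -(-11428)*(-1)/17 = -2857*4/17 = -11428/17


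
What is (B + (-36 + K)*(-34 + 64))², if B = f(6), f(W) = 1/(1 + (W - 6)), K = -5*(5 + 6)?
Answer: 7447441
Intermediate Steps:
K = -55 (K = -5*11 = -55)
f(W) = 1/(-5 + W) (f(W) = 1/(1 + (-6 + W)) = 1/(-5 + W))
B = 1 (B = 1/(-5 + 6) = 1/1 = 1)
(B + (-36 + K)*(-34 + 64))² = (1 + (-36 - 55)*(-34 + 64))² = (1 - 91*30)² = (1 - 2730)² = (-2729)² = 7447441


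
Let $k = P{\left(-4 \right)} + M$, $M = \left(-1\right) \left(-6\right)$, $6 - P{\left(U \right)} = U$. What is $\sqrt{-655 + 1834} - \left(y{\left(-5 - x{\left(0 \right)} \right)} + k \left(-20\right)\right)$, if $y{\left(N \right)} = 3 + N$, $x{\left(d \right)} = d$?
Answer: $322 + 3 \sqrt{131} \approx 356.34$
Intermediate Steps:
$P{\left(U \right)} = 6 - U$
$M = 6$
$k = 16$ ($k = \left(6 - -4\right) + 6 = \left(6 + 4\right) + 6 = 10 + 6 = 16$)
$\sqrt{-655 + 1834} - \left(y{\left(-5 - x{\left(0 \right)} \right)} + k \left(-20\right)\right) = \sqrt{-655 + 1834} - \left(\left(3 - 5\right) + 16 \left(-20\right)\right) = \sqrt{1179} - \left(\left(3 + \left(-5 + 0\right)\right) - 320\right) = 3 \sqrt{131} - \left(\left(3 - 5\right) - 320\right) = 3 \sqrt{131} - \left(-2 - 320\right) = 3 \sqrt{131} - -322 = 3 \sqrt{131} + 322 = 322 + 3 \sqrt{131}$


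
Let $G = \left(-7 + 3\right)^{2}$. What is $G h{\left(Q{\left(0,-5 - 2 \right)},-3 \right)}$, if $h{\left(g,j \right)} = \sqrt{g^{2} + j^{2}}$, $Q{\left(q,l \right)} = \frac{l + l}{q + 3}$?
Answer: $\frac{16 \sqrt{277}}{3} \approx 88.764$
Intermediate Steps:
$Q{\left(q,l \right)} = \frac{2 l}{3 + q}$
$G = 16$ ($G = \left(-4\right)^{2} = 16$)
$G h{\left(Q{\left(0,-5 - 2 \right)},-3 \right)} = 16 \sqrt{\left(\frac{2 \left(-5 - 2\right)}{3 + 0}\right)^{2} + \left(-3\right)^{2}} = 16 \sqrt{\left(\frac{2 \left(-5 - 2\right)}{3}\right)^{2} + 9} = 16 \sqrt{\left(2 \left(-7\right) \frac{1}{3}\right)^{2} + 9} = 16 \sqrt{\left(- \frac{14}{3}\right)^{2} + 9} = 16 \sqrt{\frac{196}{9} + 9} = 16 \sqrt{\frac{277}{9}} = 16 \frac{\sqrt{277}}{3} = \frac{16 \sqrt{277}}{3}$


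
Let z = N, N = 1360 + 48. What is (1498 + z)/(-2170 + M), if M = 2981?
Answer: 2906/811 ≈ 3.5832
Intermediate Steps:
N = 1408
z = 1408
(1498 + z)/(-2170 + M) = (1498 + 1408)/(-2170 + 2981) = 2906/811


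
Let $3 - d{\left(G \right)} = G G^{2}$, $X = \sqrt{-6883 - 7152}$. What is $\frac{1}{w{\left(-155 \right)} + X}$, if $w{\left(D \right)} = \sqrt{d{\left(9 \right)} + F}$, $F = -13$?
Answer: $- \frac{i}{\sqrt{739} + \sqrt{14035}} \approx - 0.0068656 i$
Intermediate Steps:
$X = i \sqrt{14035}$ ($X = \sqrt{-14035} = i \sqrt{14035} \approx 118.47 i$)
$d{\left(G \right)} = 3 - G^{3}$ ($d{\left(G \right)} = 3 - G G^{2} = 3 - G^{3}$)
$w{\left(D \right)} = i \sqrt{739}$ ($w{\left(D \right)} = \sqrt{\left(3 - 9^{3}\right) - 13} = \sqrt{\left(3 - 729\right) - 13} = \sqrt{-726 - 13} = \sqrt{-739} = i \sqrt{739}$)
$\frac{1}{w{\left(-155 \right)} + X} = \frac{1}{i \sqrt{739} + i \sqrt{14035}}$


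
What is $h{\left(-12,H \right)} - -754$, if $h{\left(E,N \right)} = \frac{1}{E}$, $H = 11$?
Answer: $\frac{9047}{12} \approx 753.92$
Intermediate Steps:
$h{\left(-12,H \right)} - -754 = \frac{1}{-12} - -754 = - \frac{1}{12} + 754 = \frac{9047}{12}$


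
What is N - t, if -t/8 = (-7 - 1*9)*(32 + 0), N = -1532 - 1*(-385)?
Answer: -5243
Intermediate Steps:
N = -1147 (N = -1532 + 385 = -1147)
t = 4096 (t = -8*(-7 - 1*9)*(32 + 0) = -8*(-7 - 9)*32 = -(-128)*32 = -8*(-512) = 4096)
N - t = -1147 - 1*4096 = -1147 - 4096 = -5243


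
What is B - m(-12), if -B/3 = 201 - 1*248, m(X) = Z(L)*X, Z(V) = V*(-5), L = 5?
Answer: -159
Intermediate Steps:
Z(V) = -5*V
m(X) = -25*X (m(X) = (-5*5)*X = -25*X)
B = 141 (B = -3*(201 - 1*248) = -3*(201 - 248) = -3*(-47) = 141)
B - m(-12) = 141 - (-25)*(-12) = 141 - 1*300 = 141 - 300 = -159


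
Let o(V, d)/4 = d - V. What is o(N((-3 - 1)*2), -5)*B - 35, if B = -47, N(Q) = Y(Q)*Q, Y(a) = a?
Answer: 12937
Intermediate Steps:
N(Q) = Q² (N(Q) = Q*Q = Q²)
o(V, d) = -4*V + 4*d (o(V, d) = 4*(d - V) = -4*V + 4*d)
o(N((-3 - 1)*2), -5)*B - 35 = (-4*4*(-3 - 1)² + 4*(-5))*(-47) - 35 = (-4*(-4*2)² - 20)*(-47) - 35 = (-4*(-8)² - 20)*(-47) - 35 = (-4*64 - 20)*(-47) - 35 = (-256 - 20)*(-47) - 35 = -276*(-47) - 35 = 12972 - 35 = 12937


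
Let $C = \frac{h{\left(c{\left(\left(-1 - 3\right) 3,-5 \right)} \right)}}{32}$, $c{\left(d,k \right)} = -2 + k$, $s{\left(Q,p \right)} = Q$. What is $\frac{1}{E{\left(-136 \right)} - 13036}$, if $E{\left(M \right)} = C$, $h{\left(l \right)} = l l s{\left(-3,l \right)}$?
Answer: $- \frac{32}{417299} \approx -7.6684 \cdot 10^{-5}$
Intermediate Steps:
$h{\left(l \right)} = - 3 l^{2}$ ($h{\left(l \right)} = l l \left(-3\right) = l^{2} \left(-3\right) = - 3 l^{2}$)
$C = - \frac{147}{32}$ ($C = \frac{\left(-3\right) \left(-2 - 5\right)^{2}}{32} = - 3 \left(-7\right)^{2} \cdot \frac{1}{32} = \left(-3\right) 49 \cdot \frac{1}{32} = \left(-147\right) \frac{1}{32} = - \frac{147}{32} \approx -4.5938$)
$E{\left(M \right)} = - \frac{147}{32}$
$\frac{1}{E{\left(-136 \right)} - 13036} = \frac{1}{- \frac{147}{32} - 13036} = \frac{1}{- \frac{417299}{32}} = - \frac{32}{417299}$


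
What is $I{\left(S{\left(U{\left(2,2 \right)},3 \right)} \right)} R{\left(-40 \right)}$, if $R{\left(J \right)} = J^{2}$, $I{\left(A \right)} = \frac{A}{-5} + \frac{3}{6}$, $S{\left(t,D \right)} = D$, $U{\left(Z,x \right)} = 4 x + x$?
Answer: $-160$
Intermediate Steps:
$U{\left(Z,x \right)} = 5 x$
$I{\left(A \right)} = \frac{1}{2} - \frac{A}{5}$ ($I{\left(A \right)} = A \left(- \frac{1}{5}\right) + 3 \cdot \frac{1}{6} = - \frac{A}{5} + \frac{1}{2} = \frac{1}{2} - \frac{A}{5}$)
$I{\left(S{\left(U{\left(2,2 \right)},3 \right)} \right)} R{\left(-40 \right)} = \left(\frac{1}{2} - \frac{3}{5}\right) \left(-40\right)^{2} = \left(\frac{1}{2} - \frac{3}{5}\right) 1600 = \left(- \frac{1}{10}\right) 1600 = -160$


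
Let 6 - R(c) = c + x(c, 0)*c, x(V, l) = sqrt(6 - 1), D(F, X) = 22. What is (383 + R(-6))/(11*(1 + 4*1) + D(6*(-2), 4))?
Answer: 395/77 + 6*sqrt(5)/77 ≈ 5.3041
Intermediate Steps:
x(V, l) = sqrt(5)
R(c) = 6 - c - c*sqrt(5) (R(c) = 6 - (c + sqrt(5)*c) = 6 - (c + c*sqrt(5)) = 6 + (-c - c*sqrt(5)) = 6 - c - c*sqrt(5))
(383 + R(-6))/(11*(1 + 4*1) + D(6*(-2), 4)) = (383 + (6 - 1*(-6) - 1*(-6)*sqrt(5)))/(11*(1 + 4*1) + 22) = (383 + (6 + 6 + 6*sqrt(5)))/(11*(1 + 4) + 22) = (383 + (12 + 6*sqrt(5)))/(11*5 + 22) = (395 + 6*sqrt(5))/(55 + 22) = (395 + 6*sqrt(5))/77 = (395 + 6*sqrt(5))*(1/77) = 395/77 + 6*sqrt(5)/77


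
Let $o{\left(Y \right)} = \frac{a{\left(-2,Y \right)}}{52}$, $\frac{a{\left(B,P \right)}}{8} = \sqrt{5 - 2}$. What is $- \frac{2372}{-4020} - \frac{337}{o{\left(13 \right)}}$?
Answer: $\frac{593}{1005} - \frac{4381 \sqrt{3}}{6} \approx -1264.1$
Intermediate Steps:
$a{\left(B,P \right)} = 8 \sqrt{3}$ ($a{\left(B,P \right)} = 8 \sqrt{5 - 2} = 8 \sqrt{3}$)
$o{\left(Y \right)} = \frac{2 \sqrt{3}}{13}$ ($o{\left(Y \right)} = \frac{8 \sqrt{3}}{52} = 8 \sqrt{3} \cdot \frac{1}{52} = \frac{2 \sqrt{3}}{13}$)
$- \frac{2372}{-4020} - \frac{337}{o{\left(13 \right)}} = - \frac{2372}{-4020} - \frac{337}{\frac{2}{13} \sqrt{3}} = \left(-2372\right) \left(- \frac{1}{4020}\right) - 337 \frac{13 \sqrt{3}}{6} = \frac{593}{1005} - \frac{4381 \sqrt{3}}{6}$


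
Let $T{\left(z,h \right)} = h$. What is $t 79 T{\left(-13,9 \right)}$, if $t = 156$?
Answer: $110916$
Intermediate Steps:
$t 79 T{\left(-13,9 \right)} = 156 \cdot 79 \cdot 9 = 12324 \cdot 9 = 110916$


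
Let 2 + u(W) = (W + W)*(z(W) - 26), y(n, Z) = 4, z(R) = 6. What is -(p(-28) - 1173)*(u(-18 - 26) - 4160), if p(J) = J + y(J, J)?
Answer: -2875194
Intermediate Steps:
u(W) = -2 - 40*W (u(W) = -2 + (W + W)*(6 - 26) = -2 + (2*W)*(-20) = -2 - 40*W)
p(J) = 4 + J (p(J) = J + 4 = 4 + J)
-(p(-28) - 1173)*(u(-18 - 26) - 4160) = -((4 - 28) - 1173)*((-2 - 40*(-18 - 26)) - 4160) = -(-24 - 1173)*((-2 - 40*(-44)) - 4160) = -(-1197)*((-2 + 1760) - 4160) = -(-1197)*(1758 - 4160) = -(-1197)*(-2402) = -1*2875194 = -2875194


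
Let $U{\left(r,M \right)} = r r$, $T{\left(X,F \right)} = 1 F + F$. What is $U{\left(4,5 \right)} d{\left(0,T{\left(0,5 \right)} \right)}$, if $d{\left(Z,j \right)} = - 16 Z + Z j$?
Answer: $0$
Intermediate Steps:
$T{\left(X,F \right)} = 2 F$ ($T{\left(X,F \right)} = F + F = 2 F$)
$U{\left(r,M \right)} = r^{2}$
$U{\left(4,5 \right)} d{\left(0,T{\left(0,5 \right)} \right)} = 4^{2} \cdot 0 \left(-16 + 2 \cdot 5\right) = 16 \cdot 0 \left(-16 + 10\right) = 16 \cdot 0 \left(-6\right) = 16 \cdot 0 = 0$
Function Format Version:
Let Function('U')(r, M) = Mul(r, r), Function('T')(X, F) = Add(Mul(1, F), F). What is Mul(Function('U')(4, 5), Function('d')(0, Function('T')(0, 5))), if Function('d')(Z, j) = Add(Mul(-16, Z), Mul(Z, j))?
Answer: 0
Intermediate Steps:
Function('T')(X, F) = Mul(2, F) (Function('T')(X, F) = Add(F, F) = Mul(2, F))
Function('U')(r, M) = Pow(r, 2)
Mul(Function('U')(4, 5), Function('d')(0, Function('T')(0, 5))) = Mul(Pow(4, 2), Mul(0, Add(-16, Mul(2, 5)))) = Mul(16, Mul(0, Add(-16, 10))) = Mul(16, Mul(0, -6)) = Mul(16, 0) = 0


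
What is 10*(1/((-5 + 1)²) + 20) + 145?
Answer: 2765/8 ≈ 345.63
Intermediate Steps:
10*(1/((-5 + 1)²) + 20) + 145 = 10*(1/((-4)²) + 20) + 145 = 10*(1/16 + 20) + 145 = 10*(321/16) + 145 = 1605/8 + 145 = 2765/8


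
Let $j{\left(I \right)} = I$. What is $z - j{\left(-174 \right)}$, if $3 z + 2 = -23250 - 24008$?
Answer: $- \frac{46738}{3} \approx -15579.0$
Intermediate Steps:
$z = - \frac{47260}{3}$ ($z = - \frac{2}{3} + \frac{-23250 - 24008}{3} = - \frac{2}{3} + \frac{1}{3} \left(-47258\right) = - \frac{2}{3} - \frac{47258}{3} = - \frac{47260}{3} \approx -15753.0$)
$z - j{\left(-174 \right)} = - \frac{47260}{3} - -174 = - \frac{47260}{3} + 174 = - \frac{46738}{3}$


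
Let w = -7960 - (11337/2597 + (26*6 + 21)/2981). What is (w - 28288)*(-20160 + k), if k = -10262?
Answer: 23013614732564/20867 ≈ 1.1029e+9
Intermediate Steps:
w = -61657844986/7741657 (w = -7960 - (11337*(1/2597) + (156 + 21)*(1/2981)) = -7960 - (11337/2597 + 177*(1/2981)) = -7960 - (11337/2597 + 177/2981) = -7960 - 1*34255266/7741657 = -7960 - 34255266/7741657 = -61657844986/7741657 ≈ -7964.4)
(w - 28288)*(-20160 + k) = (-61657844986/7741657 - 28288)*(-20160 - 10262) = -280653838202/7741657*(-30422) = 23013614732564/20867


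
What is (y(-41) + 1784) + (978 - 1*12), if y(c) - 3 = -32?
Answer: 2721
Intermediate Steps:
y(c) = -29 (y(c) = 3 - 32 = -29)
(y(-41) + 1784) + (978 - 1*12) = (-29 + 1784) + (978 - 1*12) = 1755 + (978 - 12) = 1755 + 966 = 2721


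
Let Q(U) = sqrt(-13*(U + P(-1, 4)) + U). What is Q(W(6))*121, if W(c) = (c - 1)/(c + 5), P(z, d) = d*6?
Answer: 66*I*sqrt(1067) ≈ 2155.9*I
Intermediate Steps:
P(z, d) = 6*d
W(c) = (-1 + c)/(5 + c)
Q(U) = sqrt(-312 - 12*U) (Q(U) = sqrt(-13*(U + 6*4) + U) = sqrt(-13*(U + 24) + U) = sqrt(-13*(24 + U) + U) = sqrt((-312 - 13*U) + U) = sqrt(-312 - 12*U))
Q(W(6))*121 = (2*sqrt(-78 - 3*(-1 + 6)/(5 + 6)))*121 = (2*sqrt(-78 - 3*5/11))*121 = (2*sqrt(-78 - 15/11))*121 = (2*sqrt(-873/11))*121 = (2*(3*I*sqrt(1067)/11))*121 = (6*I*sqrt(1067)/11)*121 = 66*I*sqrt(1067)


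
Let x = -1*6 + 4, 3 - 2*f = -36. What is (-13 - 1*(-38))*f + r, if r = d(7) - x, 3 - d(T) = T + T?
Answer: 957/2 ≈ 478.50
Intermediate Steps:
f = 39/2 (f = 3/2 - ½*(-36) = 3/2 + 18 = 39/2 ≈ 19.500)
d(T) = 3 - 2*T (d(T) = 3 - (T + T) = 3 - 2*T)
x = -2 (x = -6 + 4 = -2)
r = -9 (r = (3 - 2*7) - 1*(-2) = (3 - 14) + 2 = -11 + 2 = -9)
(-13 - 1*(-38))*f + r = (-13 - 1*(-38))*(39/2) - 9 = (-13 + 38)*(39/2) - 9 = 25*(39/2) - 9 = 975/2 - 9 = 957/2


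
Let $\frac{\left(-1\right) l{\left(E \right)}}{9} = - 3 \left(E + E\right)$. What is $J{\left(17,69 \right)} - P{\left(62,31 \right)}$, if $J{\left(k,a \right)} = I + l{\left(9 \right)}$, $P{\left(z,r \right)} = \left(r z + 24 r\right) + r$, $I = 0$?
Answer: $-2211$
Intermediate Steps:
$l{\left(E \right)} = 54 E$ ($l{\left(E \right)} = - 9 \left(- 3 \left(E + E\right)\right) = - 9 \left(- 3 \cdot 2 E\right) = - 9 \left(- 6 E\right) = 54 E$)
$P{\left(z,r \right)} = 25 r + r z$ ($P{\left(z,r \right)} = \left(24 r + r z\right) + r = 25 r + r z$)
$J{\left(k,a \right)} = 486$ ($J{\left(k,a \right)} = 0 + 54 \cdot 9 = 0 + 486 = 486$)
$J{\left(17,69 \right)} - P{\left(62,31 \right)} = 486 - 31 \left(25 + 62\right) = 486 - 31 \cdot 87 = 486 - 2697 = -2211$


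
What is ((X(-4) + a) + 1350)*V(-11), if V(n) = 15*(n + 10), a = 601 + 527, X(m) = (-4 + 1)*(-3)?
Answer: -37305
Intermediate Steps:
X(m) = 9 (X(m) = -3*(-3) = 9)
a = 1128
V(n) = 150 + 15*n (V(n) = 15*(10 + n) = 150 + 15*n)
((X(-4) + a) + 1350)*V(-11) = ((9 + 1128) + 1350)*(150 + 15*(-11)) = (1137 + 1350)*(150 - 165) = 2487*(-15) = -37305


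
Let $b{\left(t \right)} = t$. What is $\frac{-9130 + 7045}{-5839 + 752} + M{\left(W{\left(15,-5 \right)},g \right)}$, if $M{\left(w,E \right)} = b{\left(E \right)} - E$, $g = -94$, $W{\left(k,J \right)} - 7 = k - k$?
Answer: $\frac{2085}{5087} \approx 0.40987$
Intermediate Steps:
$W{\left(k,J \right)} = 7$ ($W{\left(k,J \right)} = 7 + \left(k - k\right) = 7 + 0 = 7$)
$M{\left(w,E \right)} = 0$ ($M{\left(w,E \right)} = E - E = 0$)
$\frac{-9130 + 7045}{-5839 + 752} + M{\left(W{\left(15,-5 \right)},g \right)} = \frac{-9130 + 7045}{-5839 + 752} + 0 = - \frac{2085}{-5087} + 0 = \left(-2085\right) \left(- \frac{1}{5087}\right) + 0 = \frac{2085}{5087} + 0 = \frac{2085}{5087}$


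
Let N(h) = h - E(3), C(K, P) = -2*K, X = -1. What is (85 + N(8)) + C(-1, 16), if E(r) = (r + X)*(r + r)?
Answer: 83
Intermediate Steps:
E(r) = 2*r*(-1 + r) (E(r) = (r - 1)*(r + r) = (-1 + r)*(2*r) = 2*r*(-1 + r))
N(h) = -12 + h (N(h) = h - 2*3*(-1 + 3) = h - 2*3*2 = h - 1*12 = h - 12 = -12 + h)
(85 + N(8)) + C(-1, 16) = (85 + (-12 + 8)) - 2*(-1) = (85 - 4) + 2 = 81 + 2 = 83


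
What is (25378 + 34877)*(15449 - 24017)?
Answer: -516264840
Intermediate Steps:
(25378 + 34877)*(15449 - 24017) = 60255*(-8568) = -516264840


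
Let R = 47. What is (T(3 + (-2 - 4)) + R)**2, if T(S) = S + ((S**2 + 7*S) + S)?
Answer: 841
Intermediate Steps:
T(S) = S**2 + 9*S (T(S) = S + (S**2 + 8*S) = S**2 + 9*S)
(T(3 + (-2 - 4)) + R)**2 = ((3 + (-2 - 4))*(9 + (3 + (-2 - 4))) + 47)**2 = ((3 - 6)*(9 + (3 - 6)) + 47)**2 = (-3*(9 - 3) + 47)**2 = (-3*6 + 47)**2 = (-18 + 47)**2 = 29**2 = 841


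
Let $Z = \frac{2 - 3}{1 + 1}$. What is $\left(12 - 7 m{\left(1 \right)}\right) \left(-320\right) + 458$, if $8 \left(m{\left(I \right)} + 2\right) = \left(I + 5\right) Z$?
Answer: $-8702$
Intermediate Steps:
$Z = - \frac{1}{2}$ ($Z = \frac{2 + \left(-3 + 0\right)}{2} = \left(2 - 3\right) \frac{1}{2} = \left(-1\right) \frac{1}{2} = - \frac{1}{2} \approx -0.5$)
$m{\left(I \right)} = - \frac{37}{16} - \frac{I}{16}$ ($m{\left(I \right)} = -2 + \frac{\left(I + 5\right) \left(- \frac{1}{2}\right)}{8} = -2 + \frac{\left(5 + I\right) \left(- \frac{1}{2}\right)}{8} = -2 + \frac{- \frac{5}{2} - \frac{I}{2}}{8} = -2 - \left(\frac{5}{16} + \frac{I}{16}\right) = - \frac{37}{16} - \frac{I}{16}$)
$\left(12 - 7 m{\left(1 \right)}\right) \left(-320\right) + 458 = \left(12 - 7 \left(- \frac{37}{16} - \frac{1}{16}\right)\right) \left(-320\right) + 458 = \left(12 - - \frac{133}{8}\right) \left(-320\right) + 458 = \left(12 + \frac{133}{8}\right) \left(-320\right) + 458 = \frac{229}{8} \left(-320\right) + 458 = -9160 + 458 = -8702$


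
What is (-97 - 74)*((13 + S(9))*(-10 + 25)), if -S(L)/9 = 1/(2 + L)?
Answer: -343710/11 ≈ -31246.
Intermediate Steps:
S(L) = -9/(2 + L)
(-97 - 74)*((13 + S(9))*(-10 + 25)) = (-97 - 74)*((13 - 9/(2 + 9))*(-10 + 25)) = -171*(13 - 9/11)*15 = -22914*15/11 = -171*2010/11 = -343710/11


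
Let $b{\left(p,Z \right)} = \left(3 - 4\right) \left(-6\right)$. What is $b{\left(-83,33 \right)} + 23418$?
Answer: $23424$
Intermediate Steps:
$b{\left(p,Z \right)} = 6$ ($b{\left(p,Z \right)} = \left(-1\right) \left(-6\right) = 6$)
$b{\left(-83,33 \right)} + 23418 = 6 + 23418 = 23424$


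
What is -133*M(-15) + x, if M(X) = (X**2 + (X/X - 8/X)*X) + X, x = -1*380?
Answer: -25251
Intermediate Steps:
x = -380
M(X) = X + X**2 + X*(1 - 8/X) (M(X) = (X**2 + (1 - 8/X)*X) + X = (X**2 + X*(1 - 8/X)) + X = X + X**2 + X*(1 - 8/X))
-133*M(-15) + x = -133*(-8 + (-15)**2 + 2*(-15)) - 380 = -133*(-8 + 225 - 30) - 380 = -133*187 - 380 = -24871 - 380 = -25251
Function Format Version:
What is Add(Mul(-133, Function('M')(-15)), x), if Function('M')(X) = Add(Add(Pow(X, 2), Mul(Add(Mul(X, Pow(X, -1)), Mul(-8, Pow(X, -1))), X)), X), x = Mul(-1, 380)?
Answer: -25251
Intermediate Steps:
x = -380
Function('M')(X) = Add(X, Pow(X, 2), Mul(X, Add(1, Mul(-8, Pow(X, -1))))) (Function('M')(X) = Add(Add(Pow(X, 2), Mul(Add(1, Mul(-8, Pow(X, -1))), X)), X) = Add(Add(Pow(X, 2), Mul(X, Add(1, Mul(-8, Pow(X, -1))))), X) = Add(X, Pow(X, 2), Mul(X, Add(1, Mul(-8, Pow(X, -1))))))
Add(Mul(-133, Function('M')(-15)), x) = Add(Mul(-133, Add(-8, Pow(-15, 2), Mul(2, -15))), -380) = Add(Mul(-133, Add(-8, 225, -30)), -380) = Add(Mul(-133, 187), -380) = Add(-24871, -380) = -25251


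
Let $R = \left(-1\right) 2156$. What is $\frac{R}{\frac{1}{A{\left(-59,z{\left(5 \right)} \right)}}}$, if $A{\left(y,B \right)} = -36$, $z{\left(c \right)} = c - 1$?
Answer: $77616$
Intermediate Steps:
$z{\left(c \right)} = -1 + c$
$R = -2156$
$\frac{R}{\frac{1}{A{\left(-59,z{\left(5 \right)} \right)}}} = - \frac{2156}{\frac{1}{-36}} = - \frac{2156}{- \frac{1}{36}} = \left(-2156\right) \left(-36\right) = 77616$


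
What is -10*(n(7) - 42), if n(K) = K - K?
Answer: 420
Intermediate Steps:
n(K) = 0
-10*(n(7) - 42) = -10*(0 - 42) = -10*(-42) = 420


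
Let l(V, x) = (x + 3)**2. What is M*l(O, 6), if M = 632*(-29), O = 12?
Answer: -1484568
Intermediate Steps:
M = -18328
l(V, x) = (3 + x)**2
M*l(O, 6) = -18328*(3 + 6)**2 = -18328*9**2 = -18328*81 = -1484568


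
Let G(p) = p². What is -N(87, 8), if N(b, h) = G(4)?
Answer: -16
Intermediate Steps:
N(b, h) = 16 (N(b, h) = 4² = 16)
-N(87, 8) = -1*16 = -16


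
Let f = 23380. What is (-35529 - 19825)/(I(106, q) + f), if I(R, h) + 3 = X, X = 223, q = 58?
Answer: -27677/11800 ≈ -2.3455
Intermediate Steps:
I(R, h) = 220 (I(R, h) = -3 + 223 = 220)
(-35529 - 19825)/(I(106, q) + f) = (-35529 - 19825)/(220 + 23380) = -55354/23600 = -55354*1/23600 = -27677/11800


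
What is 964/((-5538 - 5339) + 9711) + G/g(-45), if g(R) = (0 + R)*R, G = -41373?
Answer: -2788501/131175 ≈ -21.258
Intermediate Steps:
g(R) = R² (g(R) = R*R = R²)
964/((-5538 - 5339) + 9711) + G/g(-45) = 964/((-5538 - 5339) + 9711) - 41373/((-45)²) = 964/(-10877 + 9711) - 41373/2025 = 964/(-1166) - 41373*1/2025 = 964*(-1/1166) - 4597/225 = -482/583 - 4597/225 = -2788501/131175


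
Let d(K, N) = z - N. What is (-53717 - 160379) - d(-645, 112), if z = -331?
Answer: -213653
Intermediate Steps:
d(K, N) = -331 - N
(-53717 - 160379) - d(-645, 112) = (-53717 - 160379) - (-331 - 1*112) = -214096 - (-331 - 112) = -214096 - 1*(-443) = -214096 + 443 = -213653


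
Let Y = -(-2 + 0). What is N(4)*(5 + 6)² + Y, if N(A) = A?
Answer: 486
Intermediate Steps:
Y = 2 (Y = -1*(-2) = 2)
N(4)*(5 + 6)² + Y = 4*(5 + 6)² + 2 = 4*11² + 2 = 4*121 + 2 = 484 + 2 = 486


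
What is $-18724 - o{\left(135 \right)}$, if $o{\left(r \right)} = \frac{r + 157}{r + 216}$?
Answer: $- \frac{6572416}{351} \approx -18725.0$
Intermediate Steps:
$o{\left(r \right)} = \frac{157 + r}{216 + r}$
$-18724 - o{\left(135 \right)} = -18724 - \frac{157 + 135}{216 + 135} = -18724 - \frac{1}{351} \cdot 292 = -18724 - \frac{292}{351} = - \frac{6572416}{351}$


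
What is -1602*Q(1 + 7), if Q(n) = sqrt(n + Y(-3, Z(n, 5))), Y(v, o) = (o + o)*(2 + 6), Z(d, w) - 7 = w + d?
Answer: -3204*sqrt(82) ≈ -29013.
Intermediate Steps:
Z(d, w) = 7 + d + w (Z(d, w) = 7 + (w + d) = 7 + (d + w) = 7 + d + w)
Y(v, o) = 16*o (Y(v, o) = (2*o)*8 = 16*o)
Q(n) = sqrt(192 + 17*n) (Q(n) = sqrt(n + 16*(7 + n + 5)) = sqrt(n + 16*(12 + n)) = sqrt(n + (192 + 16*n)) = sqrt(192 + 17*n))
-1602*Q(1 + 7) = -1602*sqrt(192 + 17*(1 + 7)) = -1602*sqrt(192 + 17*8) = -1602*sqrt(192 + 136) = -3204*sqrt(82)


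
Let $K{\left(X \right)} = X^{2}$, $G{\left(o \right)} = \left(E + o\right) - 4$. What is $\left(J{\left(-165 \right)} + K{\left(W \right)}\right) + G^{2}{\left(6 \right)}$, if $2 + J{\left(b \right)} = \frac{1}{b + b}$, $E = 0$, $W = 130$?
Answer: $\frac{5577659}{330} \approx 16902.0$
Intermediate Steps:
$G{\left(o \right)} = -4 + o$ ($G{\left(o \right)} = \left(0 + o\right) - 4 = o - 4 = -4 + o$)
$J{\left(b \right)} = -2 + \frac{1}{2 b}$ ($J{\left(b \right)} = -2 + \frac{1}{b + b} = -2 + \frac{1}{2 b}$)
$\left(J{\left(-165 \right)} + K{\left(W \right)}\right) + G^{2}{\left(6 \right)} = \left(\left(-2 + \frac{1}{2 \left(-165\right)}\right) + 130^{2}\right) + \left(-4 + 6\right)^{2} = \left(\left(-2 + \frac{1}{2} \left(- \frac{1}{165}\right)\right) + 16900\right) + 2^{2} = \left(\left(-2 - \frac{1}{330}\right) + 16900\right) + 4 = \left(- \frac{661}{330} + 16900\right) + 4 = \frac{5576339}{330} + 4 = \frac{5577659}{330}$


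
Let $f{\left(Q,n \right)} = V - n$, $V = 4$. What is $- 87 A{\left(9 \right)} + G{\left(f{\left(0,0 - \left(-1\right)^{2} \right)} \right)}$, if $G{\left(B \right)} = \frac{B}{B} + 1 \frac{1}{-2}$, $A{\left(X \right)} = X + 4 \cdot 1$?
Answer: $- \frac{2261}{2} \approx -1130.5$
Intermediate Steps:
$f{\left(Q,n \right)} = 4 - n$
$A{\left(X \right)} = 4 + X$ ($A{\left(X \right)} = X + 4 = 4 + X$)
$G{\left(B \right)} = \frac{1}{2}$ ($G{\left(B \right)} = 1 + 1 \left(- \frac{1}{2}\right) = 1 - \frac{1}{2} = \frac{1}{2}$)
$- 87 A{\left(9 \right)} + G{\left(f{\left(0,0 - \left(-1\right)^{2} \right)} \right)} = - 87 \left(4 + 9\right) + \frac{1}{2} = \left(-87\right) 13 + \frac{1}{2} = -1131 + \frac{1}{2} = - \frac{2261}{2}$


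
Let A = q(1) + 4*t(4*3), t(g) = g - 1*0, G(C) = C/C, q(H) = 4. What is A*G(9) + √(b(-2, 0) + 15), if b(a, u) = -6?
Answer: 55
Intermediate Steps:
G(C) = 1
t(g) = g (t(g) = g + 0 = g)
A = 52 (A = 4 + 4*(4*3) = 4 + 4*12 = 4 + 48 = 52)
A*G(9) + √(b(-2, 0) + 15) = 52*1 + √(-6 + 15) = 52 + √9 = 52 + 3 = 55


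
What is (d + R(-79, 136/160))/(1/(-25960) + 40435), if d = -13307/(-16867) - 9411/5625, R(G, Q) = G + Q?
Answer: -12977423458318/6639436900249875 ≈ -0.0019546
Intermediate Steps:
d = -27961154/31625625 (d = -13307*(-1/16867) - 9411*1/5625 = 13307/16867 - 3137/1875 = -27961154/31625625 ≈ -0.88413)
(d + R(-79, 136/160))/(1/(-25960) + 40435) = (-27961154/31625625 + (-79 + 136/160))/(1/(-25960) + 40435) = (-27961154/31625625 + (-79 + 136*(1/160)))/(-1/25960 + 40435) = (-27961154/31625625 + (-79 + 17/20))/(1049692599/25960) = (-27961154/31625625 - 1563/20)*(25960/1049692599) = -9998014991/126502500*25960/1049692599 = -12977423458318/6639436900249875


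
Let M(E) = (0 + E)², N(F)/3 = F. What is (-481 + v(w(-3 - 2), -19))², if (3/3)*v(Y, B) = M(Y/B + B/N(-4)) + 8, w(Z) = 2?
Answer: 599018918868769/2702336256 ≈ 2.2167e+5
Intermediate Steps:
N(F) = 3*F
M(E) = E²
v(Y, B) = 8 + (-B/12 + Y/B)² (v(Y, B) = (Y/B + B/((3*(-4))))² + 8 = (Y/B + B/(-12))² + 8 = (Y/B + B*(-1/12))² + 8 = (Y/B - B/12)² + 8 = (-B/12 + Y/B)² + 8 = 8 + (-B/12 + Y/B)²)
(-481 + v(w(-3 - 2), -19))² = (-481 + (8 + (1/144)*((-19)² - 12*2)²/(-19)²))² = (-481 + (8 + (1/144)*(1/361)*(361 - 24)²))² = (-481 + (8 + (1/144)*(1/361)*337²))² = (-481 + (8 + (1/144)*(1/361)*113569))² = (-481 + (8 + 113569/51984))² = (-481 + 529441/51984)² = (-24474863/51984)² = 599018918868769/2702336256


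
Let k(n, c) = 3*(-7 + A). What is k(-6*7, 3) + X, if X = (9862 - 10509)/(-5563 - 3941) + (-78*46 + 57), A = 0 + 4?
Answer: -33643513/9504 ≈ -3539.9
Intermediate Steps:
A = 4
k(n, c) = -9 (k(n, c) = 3*(-7 + 4) = 3*(-3) = -9)
X = -33557977/9504 (X = -647/(-9504) + (-3588 + 57) = -647*(-1/9504) - 3531 = 647/9504 - 3531 = -33557977/9504 ≈ -3530.9)
k(-6*7, 3) + X = -9 - 33557977/9504 = -33643513/9504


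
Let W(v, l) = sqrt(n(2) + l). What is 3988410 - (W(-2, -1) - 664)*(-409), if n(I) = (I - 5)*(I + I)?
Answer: 3716834 + 409*I*sqrt(13) ≈ 3.7168e+6 + 1474.7*I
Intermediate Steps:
n(I) = 2*I*(-5 + I) (n(I) = (-5 + I)*(2*I) = 2*I*(-5 + I))
W(v, l) = sqrt(-12 + l) (W(v, l) = sqrt(2*2*(-5 + 2) + l) = sqrt(2*2*(-3) + l) = sqrt(-12 + l))
3988410 - (W(-2, -1) - 664)*(-409) = 3988410 - (sqrt(-12 - 1) - 664)*(-409) = 3988410 - (sqrt(-13) - 664)*(-409) = 3988410 - (I*sqrt(13) - 664)*(-409) = 3988410 - (-664 + I*sqrt(13))*(-409) = 3988410 - (271576 - 409*I*sqrt(13)) = 3988410 + (-271576 + 409*I*sqrt(13)) = 3716834 + 409*I*sqrt(13)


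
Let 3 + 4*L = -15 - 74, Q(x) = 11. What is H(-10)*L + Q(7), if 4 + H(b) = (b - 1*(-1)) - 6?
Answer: 448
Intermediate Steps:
L = -23 (L = -3/4 + (-15 - 74)/4 = -3/4 + (1/4)*(-89) = -3/4 - 89/4 = -23)
H(b) = -9 + b (H(b) = -4 + ((b - 1*(-1)) - 6) = -4 + ((b + 1) - 6) = -4 + ((1 + b) - 6) = -4 + (-5 + b) = -9 + b)
H(-10)*L + Q(7) = (-9 - 10)*(-23) + 11 = -19*(-23) + 11 = 437 + 11 = 448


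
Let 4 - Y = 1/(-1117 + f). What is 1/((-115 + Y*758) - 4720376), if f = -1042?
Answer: -2159/10184993223 ≈ -2.1198e-7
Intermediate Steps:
Y = 8637/2159 (Y = 4 - 1/(-1117 - 1042) = 4 - 1/(-2159) = 4 - 1*(-1/2159) = 4 + 1/2159 = 8637/2159 ≈ 4.0005)
1/((-115 + Y*758) - 4720376) = 1/((-115 + (8637/2159)*758) - 4720376) = 1/((-115 + 6546846/2159) - 4720376) = 1/(6298561/2159 - 4720376) = 1/(-10184993223/2159) = -2159/10184993223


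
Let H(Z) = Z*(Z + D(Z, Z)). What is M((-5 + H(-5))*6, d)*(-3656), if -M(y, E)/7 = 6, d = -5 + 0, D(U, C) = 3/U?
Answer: 153552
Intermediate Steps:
H(Z) = Z*(Z + 3/Z)
d = -5
M(y, E) = -42 (M(y, E) = -7*6 = -42)
M((-5 + H(-5))*6, d)*(-3656) = -42*(-3656) = 153552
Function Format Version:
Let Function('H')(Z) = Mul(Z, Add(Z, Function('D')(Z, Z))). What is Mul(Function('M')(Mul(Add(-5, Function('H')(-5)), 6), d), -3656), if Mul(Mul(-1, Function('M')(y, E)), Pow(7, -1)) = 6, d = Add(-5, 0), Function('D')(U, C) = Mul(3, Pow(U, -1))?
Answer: 153552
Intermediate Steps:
Function('H')(Z) = Mul(Z, Add(Z, Mul(3, Pow(Z, -1))))
d = -5
Function('M')(y, E) = -42 (Function('M')(y, E) = Mul(-7, 6) = -42)
Mul(Function('M')(Mul(Add(-5, Function('H')(-5)), 6), d), -3656) = Mul(-42, -3656) = 153552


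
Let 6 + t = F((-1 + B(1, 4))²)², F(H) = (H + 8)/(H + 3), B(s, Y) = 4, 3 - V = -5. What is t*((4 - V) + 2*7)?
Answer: -2875/72 ≈ -39.931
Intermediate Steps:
V = 8 (V = 3 - 1*(-5) = 3 + 5 = 8)
F(H) = (8 + H)/(3 + H)
t = -575/144 (t = -6 + ((8 + (-1 + 4)²)/(3 + (-1 + 4)²))² = -6 + ((8 + 3²)/(3 + 3²))² = -6 + ((8 + 9)/(3 + 9))² = -6 + (17/12)² = -6 + 289/144 = -575/144 ≈ -3.9931)
t*((4 - V) + 2*7) = -575*((4 - 1*8) + 2*7)/144 = -575*((4 - 8) + 14)/144 = -575*(-4 + 14)/144 = -575/144*10 = -2875/72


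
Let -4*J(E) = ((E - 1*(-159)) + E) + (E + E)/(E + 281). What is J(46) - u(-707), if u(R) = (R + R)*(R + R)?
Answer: -2615292137/1308 ≈ -1.9995e+6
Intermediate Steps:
J(E) = -159/4 - E/2 - E/(2*(281 + E)) (J(E) = -(((E - 1*(-159)) + E) + (E + E)/(E + 281))/4 = -(((E + 159) + E) + (2*E)/(281 + E))/4 = -(((159 + E) + E) + 2*E/(281 + E))/4 = -((159 + 2*E) + 2*E/(281 + E))/4 = -(159 + 2*E + 2*E/(281 + E))/4 = -159/4 - E/2 - E/(2*(281 + E)))
u(R) = 4*R² (u(R) = (2*R)*(2*R) = 4*R²)
J(46) - u(-707) = (-44679 - 723*46 - 2*46²)/(4*(281 + 46)) - 4*(-707)² = (¼)*(-44679 - 33258 - 2*2116)/327 - 4*499849 = (¼)*(1/327)*(-44679 - 33258 - 4232) - 1*1999396 = (¼)*(1/327)*(-82169) - 1999396 = -82169/1308 - 1999396 = -2615292137/1308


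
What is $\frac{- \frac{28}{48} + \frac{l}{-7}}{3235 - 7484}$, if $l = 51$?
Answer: $\frac{661}{356916} \approx 0.001852$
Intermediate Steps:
$\frac{- \frac{28}{48} + \frac{l}{-7}}{3235 - 7484} = \frac{- \frac{28}{48} + \frac{51}{-7}}{3235 - 7484} = \frac{\left(-28\right) \frac{1}{48} + 51 \left(- \frac{1}{7}\right)}{-4249} = \left(- \frac{7}{12} - \frac{51}{7}\right) \left(- \frac{1}{4249}\right) = \left(- \frac{661}{84}\right) \left(- \frac{1}{4249}\right) = \frac{661}{356916}$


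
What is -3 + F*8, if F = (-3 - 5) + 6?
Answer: -19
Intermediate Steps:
F = -2 (F = -8 + 6 = -2)
-3 + F*8 = -3 - 2*8 = -3 - 16 = -19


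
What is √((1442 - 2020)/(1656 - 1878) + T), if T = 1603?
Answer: √19782642/111 ≈ 40.070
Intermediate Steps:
√((1442 - 2020)/(1656 - 1878) + T) = √((1442 - 2020)/(1656 - 1878) + 1603) = √(-578/(-222) + 1603) = √(-578*(-1/222) + 1603) = √(289/111 + 1603) = √(178222/111) = √19782642/111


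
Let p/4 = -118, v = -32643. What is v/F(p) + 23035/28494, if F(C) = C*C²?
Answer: 1211576812661/1498129721856 ≈ 0.80873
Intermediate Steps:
p = -472 (p = 4*(-118) = -472)
F(C) = C³
v/F(p) + 23035/28494 = -32643/((-472)³) + 23035/28494 = -32643/(-105154048) + 23035*(1/28494) = -32643*(-1/105154048) + 23035/28494 = 32643/105154048 + 23035/28494 = 1211576812661/1498129721856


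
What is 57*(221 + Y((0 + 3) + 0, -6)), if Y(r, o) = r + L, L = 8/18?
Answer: 38380/3 ≈ 12793.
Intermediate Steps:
L = 4/9 (L = 8*(1/18) = 4/9 ≈ 0.44444)
Y(r, o) = 4/9 + r (Y(r, o) = r + 4/9 = 4/9 + r)
57*(221 + Y((0 + 3) + 0, -6)) = 57*(221 + (4/9 + ((0 + 3) + 0))) = 57*(221 + (4/9 + (3 + 0))) = 57*(221 + (4/9 + 3)) = 57*(221 + 31/9) = 57*(2020/9) = 38380/3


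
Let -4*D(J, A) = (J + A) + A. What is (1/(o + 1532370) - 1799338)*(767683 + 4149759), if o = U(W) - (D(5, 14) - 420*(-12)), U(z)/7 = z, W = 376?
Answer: -54149565422073696108/6119881 ≈ -8.8481e+12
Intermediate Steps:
D(J, A) = -A/2 - J/4 (D(J, A) = -((J + A) + A)/4 = -((A + J) + A)/4 = -(J + 2*A)/4 = -A/2 - J/4)
U(z) = 7*z
o = -9599/4 (o = 7*376 - ((-½*14 - ¼*5) - 420*(-12)) = 2632 - ((-7 - 5/4) + 5040) = 2632 - (-33/4 + 5040) = 2632 - 1*20127/4 = 2632 - 20127/4 = -9599/4 ≈ -2399.8)
(1/(o + 1532370) - 1799338)*(767683 + 4149759) = (1/(-9599/4 + 1532370) - 1799338)*(767683 + 4149759) = (1/(6119881/4) - 1799338)*4917442 = (4/6119881 - 1799338)*4917442 = -11011734438774/6119881*4917442 = -54149565422073696108/6119881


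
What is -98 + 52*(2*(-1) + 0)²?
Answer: 110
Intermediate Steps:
-98 + 52*(2*(-1) + 0)² = -98 + 52*(-2 + 0)² = -98 + 52*(-2)² = -98 + 52*4 = -98 + 208 = 110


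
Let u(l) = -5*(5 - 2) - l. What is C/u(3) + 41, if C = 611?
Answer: 127/18 ≈ 7.0556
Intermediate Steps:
u(l) = -15 - l (u(l) = -5*3 - l = -15 - l)
C/u(3) + 41 = 611/(-15 - 1*3) + 41 = 611/(-15 - 3) + 41 = 611/(-18) + 41 = 611*(-1/18) + 41 = -611/18 + 41 = 127/18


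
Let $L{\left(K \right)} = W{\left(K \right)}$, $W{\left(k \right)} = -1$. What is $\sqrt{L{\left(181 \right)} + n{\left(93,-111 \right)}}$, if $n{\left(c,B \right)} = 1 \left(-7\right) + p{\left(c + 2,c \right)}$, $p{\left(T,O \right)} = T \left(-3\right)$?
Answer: $i \sqrt{293} \approx 17.117 i$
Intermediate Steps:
$p{\left(T,O \right)} = - 3 T$
$L{\left(K \right)} = -1$
$n{\left(c,B \right)} = -13 - 3 c$ ($n{\left(c,B \right)} = 1 \left(-7\right) - 3 \left(c + 2\right) = -7 - 3 \left(2 + c\right) = -7 - \left(6 + 3 c\right) = -13 - 3 c$)
$\sqrt{L{\left(181 \right)} + n{\left(93,-111 \right)}} = \sqrt{-1 - 292} = \sqrt{-293} = i \sqrt{293}$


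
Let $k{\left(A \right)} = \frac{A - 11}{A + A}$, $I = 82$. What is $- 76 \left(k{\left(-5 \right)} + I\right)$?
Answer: $- \frac{31768}{5} \approx -6353.6$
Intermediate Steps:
$k{\left(A \right)} = \frac{-11 + A}{2 A}$
$- 76 \left(k{\left(-5 \right)} + I\right) = - 76 \left(\frac{-11 - 5}{2 \left(-5\right)} + 82\right) = - 76 \left(\frac{1}{2} \left(- \frac{1}{5}\right) \left(-16\right) + 82\right) = - 76 \left(\frac{8}{5} + 82\right) = \left(-76\right) \frac{418}{5} = - \frac{31768}{5}$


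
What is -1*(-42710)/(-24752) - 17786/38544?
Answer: -32600833/14906892 ≈ -2.1870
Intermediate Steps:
-1*(-42710)/(-24752) - 17786/38544 = 42710*(-1/24752) - 17786*1/38544 = -21355/12376 - 8893/19272 = -32600833/14906892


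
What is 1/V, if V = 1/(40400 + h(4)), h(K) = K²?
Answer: 40416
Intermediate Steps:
V = 1/40416 (V = 1/(40400 + 4²) = 1/(40400 + 16) = 1/40416 ≈ 2.4743e-5)
1/V = 1/(1/40416) = 40416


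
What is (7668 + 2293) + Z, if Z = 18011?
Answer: 27972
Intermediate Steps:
(7668 + 2293) + Z = (7668 + 2293) + 18011 = 9961 + 18011 = 27972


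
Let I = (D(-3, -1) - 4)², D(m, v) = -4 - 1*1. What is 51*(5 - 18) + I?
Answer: -582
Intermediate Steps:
D(m, v) = -5 (D(m, v) = -4 - 1 = -5)
I = 81 (I = (-5 - 4)² = (-9)² = 81)
51*(5 - 18) + I = 51*(5 - 18) + 81 = 51*(-13) + 81 = -663 + 81 = -582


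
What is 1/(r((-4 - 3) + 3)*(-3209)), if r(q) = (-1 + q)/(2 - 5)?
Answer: -3/16045 ≈ -0.00018697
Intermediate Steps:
r(q) = 1/3 - q/3 (r(q) = (-1 + q)/(-3) = (-1 + q)*(-1/3) = 1/3 - q/3)
1/(r((-4 - 3) + 3)*(-3209)) = 1/((1/3 - ((-4 - 3) + 3)/3)*(-3209)) = 1/((1/3 - (-7 + 3)/3)*(-3209)) = 1/((1/3 - 1/3*(-4))*(-3209)) = 1/((1/3 + 4/3)*(-3209)) = 1/((5/3)*(-3209)) = 1/(-16045/3) = -3/16045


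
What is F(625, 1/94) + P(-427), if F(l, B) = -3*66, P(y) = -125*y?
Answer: 53177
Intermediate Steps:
F(l, B) = -198
F(625, 1/94) + P(-427) = -198 - 125*(-427) = -198 + 53375 = 53177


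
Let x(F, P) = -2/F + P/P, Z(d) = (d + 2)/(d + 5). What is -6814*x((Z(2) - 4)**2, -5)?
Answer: -814273/144 ≈ -5654.7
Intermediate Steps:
Z(d) = (2 + d)/(5 + d)
x(F, P) = 1 - 2/F (x(F, P) = -2/F + 1 = 1 - 2/F)
-6814*x((Z(2) - 4)**2, -5) = -6814*(-2 + ((2 + 2)/(5 + 2) - 4)**2)/(((2 + 2)/(5 + 2) - 4)**2) = -6814*(-2 + (4/7 - 4)**2)/((4/7 - 4)**2) = -6814*(-2 + (-24/7)**2)/((-24/7)**2) = -6814*(-2 + 576/49)/576/49 = -166943*478/(288*49) = -6814*239/288 = -814273/144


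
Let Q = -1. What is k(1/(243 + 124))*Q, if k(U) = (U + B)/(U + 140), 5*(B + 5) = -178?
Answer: 24832/85635 ≈ 0.28997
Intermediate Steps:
B = -203/5 (B = -5 + (1/5)*(-178) = -5 - 178/5 = -203/5 ≈ -40.600)
k(U) = (-203/5 + U)/(140 + U) (k(U) = (U - 203/5)/(U + 140) = (-203/5 + U)/(140 + U))
k(1/(243 + 124))*Q = ((-203/5 + 1/(243 + 124))/(140 + 1/(243 + 124)))*(-1) = ((-203/5 + 1/367)/(140 + 1/367))*(-1) = (-74496/1835/(51381/367))*(-1) = ((367/51381)*(-74496/1835))*(-1) = -24832/85635*(-1) = 24832/85635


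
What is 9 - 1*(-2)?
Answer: 11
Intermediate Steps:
9 - 1*(-2) = 9 + 2 = 11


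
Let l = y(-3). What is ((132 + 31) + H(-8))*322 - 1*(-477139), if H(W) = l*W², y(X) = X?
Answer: 467801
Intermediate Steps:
l = -3
H(W) = -3*W²
((132 + 31) + H(-8))*322 - 1*(-477139) = ((132 + 31) - 3*(-8)²)*322 - 1*(-477139) = (163 - 3*64)*322 + 477139 = (163 - 192)*322 + 477139 = -29*322 + 477139 = -9338 + 477139 = 467801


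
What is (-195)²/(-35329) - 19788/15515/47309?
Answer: -27911016198627/25931455440415 ≈ -1.0763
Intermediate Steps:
(-195)²/(-35329) - 19788/15515/47309 = 38025*(-1/35329) - 19788*1/15515*(1/47309) = -38025/35329 - 19788/15515*1/47309 = -38025/35329 - 19788/733999135 = -27911016198627/25931455440415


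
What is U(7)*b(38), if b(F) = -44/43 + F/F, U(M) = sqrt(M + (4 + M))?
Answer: -3*sqrt(2)/43 ≈ -0.098666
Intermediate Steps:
U(M) = sqrt(4 + 2*M)
b(F) = -1/43 (b(F) = -44*1/43 + 1 = -44/43 + 1 = -1/43)
U(7)*b(38) = sqrt(4 + 2*7)*(-1/43) = sqrt(4 + 14)*(-1/43) = sqrt(18)*(-1/43) = (3*sqrt(2))*(-1/43) = -3*sqrt(2)/43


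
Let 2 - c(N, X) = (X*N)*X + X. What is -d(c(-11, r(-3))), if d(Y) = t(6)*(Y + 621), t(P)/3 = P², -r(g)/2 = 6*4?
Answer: -2809620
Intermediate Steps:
r(g) = -48 (r(g) = -12*4 = -2*24 = -48)
c(N, X) = 2 - X - N*X² (c(N, X) = 2 - ((X*N)*X + X) = 2 - ((N*X)*X + X) = 2 - (N*X² + X) = 2 - (X + N*X²) = 2 + (-X - N*X²) = 2 - X - N*X²)
t(P) = 3*P²
d(Y) = 67068 + 108*Y (d(Y) = (3*6²)*(Y + 621) = (3*36)*(621 + Y) = 108*(621 + Y) = 67068 + 108*Y)
-d(c(-11, r(-3))) = -(67068 + 108*(2 - 1*(-48) - 1*(-11)*(-48)²)) = -(67068 + 108*(2 + 48 - 1*(-11)*2304)) = -(67068 + 108*(2 + 48 + 25344)) = -(67068 + 108*25394) = -(67068 + 2742552) = -1*2809620 = -2809620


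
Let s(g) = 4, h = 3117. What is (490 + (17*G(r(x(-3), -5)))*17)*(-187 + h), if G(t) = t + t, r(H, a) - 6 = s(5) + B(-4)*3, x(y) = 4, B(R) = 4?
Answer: 38693580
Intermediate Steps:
r(H, a) = 22 (r(H, a) = 6 + (4 + 4*3) = 6 + (4 + 12) = 6 + 16 = 22)
G(t) = 2*t
(490 + (17*G(r(x(-3), -5)))*17)*(-187 + h) = (490 + (17*(2*22))*17)*(-187 + 3117) = (490 + (17*44)*17)*2930 = (490 + 748*17)*2930 = (490 + 12716)*2930 = 13206*2930 = 38693580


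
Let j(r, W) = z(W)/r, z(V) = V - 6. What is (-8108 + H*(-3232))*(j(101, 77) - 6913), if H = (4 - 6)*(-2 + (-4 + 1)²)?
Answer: -25928993880/101 ≈ -2.5672e+8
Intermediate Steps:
z(V) = -6 + V
H = -14 (H = -2*(-2 + (-3)²) = -2*(-2 + 9) = -2*7 = -14)
j(r, W) = (-6 + W)/r
(-8108 + H*(-3232))*(j(101, 77) - 6913) = (-8108 - 14*(-3232))*((-6 + 77)/101 - 6913) = (-8108 + 45248)*((1/101)*71 - 6913) = 37140*(71/101 - 6913) = 37140*(-698142/101) = -25928993880/101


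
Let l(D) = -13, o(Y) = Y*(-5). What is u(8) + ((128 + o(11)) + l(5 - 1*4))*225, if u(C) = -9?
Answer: 13491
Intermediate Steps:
o(Y) = -5*Y
u(8) + ((128 + o(11)) + l(5 - 1*4))*225 = -9 + ((128 - 5*11) - 13)*225 = -9 + ((128 - 55) - 13)*225 = -9 + (73 - 13)*225 = -9 + 60*225 = -9 + 13500 = 13491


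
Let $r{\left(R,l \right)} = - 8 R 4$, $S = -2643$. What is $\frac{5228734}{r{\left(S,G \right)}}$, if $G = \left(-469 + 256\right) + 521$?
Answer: $\frac{2614367}{42288} \approx 61.823$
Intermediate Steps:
$G = 308$ ($G = -213 + 521 = 308$)
$r{\left(R,l \right)} = - 32 R$
$\frac{5228734}{r{\left(S,G \right)}} = \frac{5228734}{\left(-32\right) \left(-2643\right)} = \frac{5228734}{84576} = 5228734 \cdot \frac{1}{84576} = \frac{2614367}{42288}$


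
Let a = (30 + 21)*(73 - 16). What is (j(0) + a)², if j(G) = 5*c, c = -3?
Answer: 8363664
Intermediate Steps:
j(G) = -15 (j(G) = 5*(-3) = -15)
a = 2907 (a = 51*57 = 2907)
(j(0) + a)² = (-15 + 2907)² = 2892² = 8363664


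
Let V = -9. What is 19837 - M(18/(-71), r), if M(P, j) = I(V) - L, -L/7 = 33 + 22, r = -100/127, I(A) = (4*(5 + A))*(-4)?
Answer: 19388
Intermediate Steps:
I(A) = -80 - 16*A (I(A) = (20 + 4*A)*(-4) = -80 - 16*A)
r = -100/127 (r = -100*1/127 = -100/127 ≈ -0.78740)
L = -385 (L = -7*(33 + 22) = -7*55 = -385)
M(P, j) = 449 (M(P, j) = (-80 - 16*(-9)) - 1*(-385) = (-80 + 144) + 385 = 64 + 385 = 449)
19837 - M(18/(-71), r) = 19837 - 1*449 = 19837 - 449 = 19388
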